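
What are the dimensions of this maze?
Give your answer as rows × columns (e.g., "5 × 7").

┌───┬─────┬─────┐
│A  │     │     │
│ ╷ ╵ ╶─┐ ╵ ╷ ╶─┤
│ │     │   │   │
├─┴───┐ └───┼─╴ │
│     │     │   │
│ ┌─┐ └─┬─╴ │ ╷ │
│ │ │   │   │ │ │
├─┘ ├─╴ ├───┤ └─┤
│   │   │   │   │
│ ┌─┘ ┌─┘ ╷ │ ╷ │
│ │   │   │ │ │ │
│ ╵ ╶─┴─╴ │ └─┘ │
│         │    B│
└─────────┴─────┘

Counting the maze dimensions:
Rows (vertical): 7
Columns (horizontal): 8
Dimensions: 7 × 8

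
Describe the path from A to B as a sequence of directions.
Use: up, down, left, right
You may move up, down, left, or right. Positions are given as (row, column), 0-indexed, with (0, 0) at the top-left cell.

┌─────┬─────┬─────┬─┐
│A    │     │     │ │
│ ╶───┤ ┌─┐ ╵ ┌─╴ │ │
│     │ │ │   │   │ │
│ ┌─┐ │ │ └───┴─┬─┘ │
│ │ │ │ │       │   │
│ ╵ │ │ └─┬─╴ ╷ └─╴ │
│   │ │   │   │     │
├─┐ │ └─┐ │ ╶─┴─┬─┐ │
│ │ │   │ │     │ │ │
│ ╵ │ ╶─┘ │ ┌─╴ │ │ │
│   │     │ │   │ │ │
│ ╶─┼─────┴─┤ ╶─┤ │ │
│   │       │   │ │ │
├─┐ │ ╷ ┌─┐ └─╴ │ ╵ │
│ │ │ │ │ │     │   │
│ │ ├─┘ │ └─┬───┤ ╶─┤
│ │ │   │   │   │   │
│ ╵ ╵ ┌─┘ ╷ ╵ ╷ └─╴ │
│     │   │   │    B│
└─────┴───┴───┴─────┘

Finding the path and converting it to directions:
Path through cells: (0,0) → (1,0) → (2,0) → (3,0) → (3,1) → (4,1) → (5,1) → (5,0) → (6,0) → (6,1) → (7,1) → (8,1) → (9,1) → (9,2) → (8,2) → (8,3) → (7,3) → (6,3) → (6,4) → (6,5) → (7,5) → (7,6) → (7,7) → (6,7) → (6,6) → (5,6) → (5,7) → (4,7) → (4,6) → (4,5) → (3,5) → (3,6) → (2,6) → (2,7) → (3,7) → (3,8) → (3,9) → (4,9) → (5,9) → (6,9) → (7,9) → (7,8) → (8,8) → (8,9) → (9,9)
Directions: down, down, down, right, down, down, left, down, right, down, down, down, right, up, right, up, up, right, right, down, right, right, up, left, up, right, up, left, left, up, right, up, right, down, right, right, down, down, down, down, left, down, right, down

Solution:

┌─────┬─────┬─────┬─┐
│A    │     │     │ │
│ ╶───┤ ┌─┐ ╵ ┌─╴ │ │
│↓    │ │ │   │   │ │
│ ┌─┐ │ │ └───┴─┬─┘ │
│↓│ │ │ │    ↱ ↓│   │
│ ╵ │ │ └─┬─╴ ╷ └─╴ │
│↳ ↓│ │   │↱ ↑│↳ → ↓│
├─┐ │ └─┐ │ ╶─┴─┬─┐ │
│ │↓│   │ │↑ ← ↰│ │↓│
│ ╵ │ ╶─┘ │ ┌─╴ │ │ │
│↓ ↲│     │ │↱ ↑│ │↓│
│ ╶─┼─────┴─┤ ╶─┤ │ │
│↳ ↓│  ↱ → ↓│↑ ↰│ │↓│
├─┐ │ ╷ ┌─┐ └─╴ │ ╵ │
│ │↓│ │↑│ │↳ → ↑│↓ ↲│
│ │ ├─┘ │ └─┬───┤ ╶─┤
│ │↓│↱ ↑│   │   │↳ ↓│
│ ╵ ╵ ┌─┘ ╷ ╵ ╷ └─╴ │
│  ↳ ↑│   │   │    B│
└─────┴───┴───┴─────┘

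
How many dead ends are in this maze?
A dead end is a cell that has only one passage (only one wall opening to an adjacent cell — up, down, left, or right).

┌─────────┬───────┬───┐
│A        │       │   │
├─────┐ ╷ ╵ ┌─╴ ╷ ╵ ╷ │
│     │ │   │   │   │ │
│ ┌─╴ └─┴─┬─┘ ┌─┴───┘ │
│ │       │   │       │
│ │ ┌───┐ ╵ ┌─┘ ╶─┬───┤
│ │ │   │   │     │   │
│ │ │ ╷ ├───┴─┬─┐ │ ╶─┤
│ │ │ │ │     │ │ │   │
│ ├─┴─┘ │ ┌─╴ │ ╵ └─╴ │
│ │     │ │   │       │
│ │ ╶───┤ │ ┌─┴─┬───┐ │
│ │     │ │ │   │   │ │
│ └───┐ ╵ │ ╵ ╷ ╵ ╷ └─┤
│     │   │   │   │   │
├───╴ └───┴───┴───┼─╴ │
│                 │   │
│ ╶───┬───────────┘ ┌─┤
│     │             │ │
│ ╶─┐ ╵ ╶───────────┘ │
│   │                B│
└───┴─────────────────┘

Checking each cell for number of passages:

Dead ends found at positions:
  (0, 0)
  (1, 3)
  (3, 6)
  (3, 10)
  (4, 1)
  (4, 2)
  (4, 7)
  (6, 10)
  (8, 8)
  (9, 10)
  (10, 1)
Total dead ends: 11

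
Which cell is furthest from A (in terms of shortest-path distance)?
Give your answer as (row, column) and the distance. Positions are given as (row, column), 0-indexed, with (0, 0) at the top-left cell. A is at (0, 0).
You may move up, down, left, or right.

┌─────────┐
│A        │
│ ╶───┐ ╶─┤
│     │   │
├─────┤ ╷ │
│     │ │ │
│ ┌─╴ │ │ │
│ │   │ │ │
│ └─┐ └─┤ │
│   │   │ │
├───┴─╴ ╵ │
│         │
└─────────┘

Computing BFS distances from A to all cells:
Furthest cell: (4, 1)
Distance: 19 steps

Path from A to the furthest cell:

┌─────────┐
│A → → ↓  │
│ ╶───┐ ╶─┤
│     │↳ ↓│
├─────┤ ╷ │
│↓ ← ↰│ │↓│
│ ┌─╴ │ │ │
│↓│  ↑│ │↓│
│ └─┐ └─┤ │
│↳ B│↑ ↰│↓│
├───┴─╴ ╵ │
│      ↑ ↲│
└─────────┘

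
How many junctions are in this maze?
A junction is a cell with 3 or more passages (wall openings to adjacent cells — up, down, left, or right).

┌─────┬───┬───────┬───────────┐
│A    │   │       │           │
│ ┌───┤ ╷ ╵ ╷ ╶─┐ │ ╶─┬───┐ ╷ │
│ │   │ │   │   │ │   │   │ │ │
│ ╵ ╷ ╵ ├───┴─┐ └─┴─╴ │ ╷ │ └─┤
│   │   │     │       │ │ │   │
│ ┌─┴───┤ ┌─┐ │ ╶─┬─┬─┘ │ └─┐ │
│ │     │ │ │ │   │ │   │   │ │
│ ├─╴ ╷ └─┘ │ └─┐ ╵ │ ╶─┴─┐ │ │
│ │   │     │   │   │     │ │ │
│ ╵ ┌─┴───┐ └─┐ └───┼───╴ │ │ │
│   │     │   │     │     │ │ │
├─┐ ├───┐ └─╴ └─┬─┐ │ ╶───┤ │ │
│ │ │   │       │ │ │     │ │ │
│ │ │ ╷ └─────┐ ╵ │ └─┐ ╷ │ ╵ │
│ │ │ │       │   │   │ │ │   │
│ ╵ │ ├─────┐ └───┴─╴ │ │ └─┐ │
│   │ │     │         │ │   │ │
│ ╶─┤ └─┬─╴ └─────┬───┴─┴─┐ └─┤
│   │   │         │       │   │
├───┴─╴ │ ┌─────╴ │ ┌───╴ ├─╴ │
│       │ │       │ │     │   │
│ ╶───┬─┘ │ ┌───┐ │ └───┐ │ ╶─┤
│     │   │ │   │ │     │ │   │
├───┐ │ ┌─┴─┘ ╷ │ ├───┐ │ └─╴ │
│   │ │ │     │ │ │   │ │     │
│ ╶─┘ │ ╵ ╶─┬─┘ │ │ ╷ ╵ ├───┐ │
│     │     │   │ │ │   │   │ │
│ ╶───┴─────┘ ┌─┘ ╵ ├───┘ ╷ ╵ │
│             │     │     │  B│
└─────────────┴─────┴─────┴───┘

Checking each cell for number of passages:

Junctions found (3+ passages):
  (0, 6): 3 passages
  (0, 13): 3 passages
  (2, 0): 3 passages
  (2, 7): 3 passages
  (3, 2): 3 passages
  (4, 5): 3 passages
  (5, 1): 3 passages
  (6, 6): 3 passages
  (6, 11): 3 passages
  (7, 14): 3 passages
  (8, 0): 3 passages
  (9, 5): 3 passages
  (10, 8): 3 passages
  (10, 12): 3 passages
  (12, 14): 3 passages
  (13, 0): 3 passages
  (13, 4): 3 passages
  (14, 8): 3 passages
Total junctions: 18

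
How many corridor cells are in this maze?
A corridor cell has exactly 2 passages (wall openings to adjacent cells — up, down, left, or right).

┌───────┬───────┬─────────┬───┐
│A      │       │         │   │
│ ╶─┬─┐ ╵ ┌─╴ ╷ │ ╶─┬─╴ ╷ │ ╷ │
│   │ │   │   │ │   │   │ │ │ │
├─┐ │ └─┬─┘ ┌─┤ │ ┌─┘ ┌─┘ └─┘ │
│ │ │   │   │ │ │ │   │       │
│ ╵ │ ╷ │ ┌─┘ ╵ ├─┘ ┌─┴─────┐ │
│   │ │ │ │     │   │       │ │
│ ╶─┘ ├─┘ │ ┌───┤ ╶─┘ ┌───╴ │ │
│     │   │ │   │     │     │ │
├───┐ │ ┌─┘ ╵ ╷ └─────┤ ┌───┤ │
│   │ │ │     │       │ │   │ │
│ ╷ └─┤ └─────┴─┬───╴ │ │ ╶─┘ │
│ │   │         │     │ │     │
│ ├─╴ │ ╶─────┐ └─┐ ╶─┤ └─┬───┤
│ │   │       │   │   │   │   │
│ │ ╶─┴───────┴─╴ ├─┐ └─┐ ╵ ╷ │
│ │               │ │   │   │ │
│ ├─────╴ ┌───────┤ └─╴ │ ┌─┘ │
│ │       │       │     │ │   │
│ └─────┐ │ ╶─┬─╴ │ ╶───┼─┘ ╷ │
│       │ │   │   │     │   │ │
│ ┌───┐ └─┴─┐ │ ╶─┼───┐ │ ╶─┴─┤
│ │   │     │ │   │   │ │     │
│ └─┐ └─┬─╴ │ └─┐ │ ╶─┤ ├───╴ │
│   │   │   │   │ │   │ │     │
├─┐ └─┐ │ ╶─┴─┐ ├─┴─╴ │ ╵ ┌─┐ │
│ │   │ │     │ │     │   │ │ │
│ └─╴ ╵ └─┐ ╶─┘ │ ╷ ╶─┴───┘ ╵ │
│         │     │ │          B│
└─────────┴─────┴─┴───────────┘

Counting cells with exactly 2 passages:
Total corridor cells: 175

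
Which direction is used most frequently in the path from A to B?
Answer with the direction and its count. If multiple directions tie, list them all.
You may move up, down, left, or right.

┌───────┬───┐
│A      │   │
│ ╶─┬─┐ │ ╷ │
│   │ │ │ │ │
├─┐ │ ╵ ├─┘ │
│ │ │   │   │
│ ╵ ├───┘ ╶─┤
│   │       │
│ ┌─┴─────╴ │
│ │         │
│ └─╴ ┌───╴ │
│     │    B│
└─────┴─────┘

Directions: down, right, down, down, left, down, down, right, right, up, right, right, right, down
Counts: {'down': 6, 'right': 6, 'left': 1, 'up': 1}
Most common: down and right (tied at 6 times each)

Solution:

┌───────┬───┐
│A      │   │
│ ╶─┬─┐ │ ╷ │
│↳ ↓│ │ │ │ │
├─┐ │ ╵ ├─┘ │
│ │↓│   │   │
│ ╵ ├───┘ ╶─┤
│↓ ↲│       │
│ ┌─┴─────╴ │
│↓│  ↱ → → ↓│
│ └─╴ ┌───╴ │
│↳ → ↑│    B│
└─────┴─────┘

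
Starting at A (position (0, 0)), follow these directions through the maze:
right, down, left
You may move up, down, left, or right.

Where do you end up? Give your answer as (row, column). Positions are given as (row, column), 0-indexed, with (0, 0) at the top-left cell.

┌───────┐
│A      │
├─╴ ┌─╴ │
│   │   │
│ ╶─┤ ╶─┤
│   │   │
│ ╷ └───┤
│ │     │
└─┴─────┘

Following directions step by step:
Start: (0, 0)
  right: (0, 0) → (0, 1)
  down: (0, 1) → (1, 1)
  left: (1, 1) → (1, 0)
Final position: (1, 0)

Path taken:

┌───────┐
│A ↓    │
├─╴ ┌─╴ │
│B ↲│   │
│ ╶─┤ ╶─┤
│   │   │
│ ╷ └───┤
│ │     │
└─┴─────┘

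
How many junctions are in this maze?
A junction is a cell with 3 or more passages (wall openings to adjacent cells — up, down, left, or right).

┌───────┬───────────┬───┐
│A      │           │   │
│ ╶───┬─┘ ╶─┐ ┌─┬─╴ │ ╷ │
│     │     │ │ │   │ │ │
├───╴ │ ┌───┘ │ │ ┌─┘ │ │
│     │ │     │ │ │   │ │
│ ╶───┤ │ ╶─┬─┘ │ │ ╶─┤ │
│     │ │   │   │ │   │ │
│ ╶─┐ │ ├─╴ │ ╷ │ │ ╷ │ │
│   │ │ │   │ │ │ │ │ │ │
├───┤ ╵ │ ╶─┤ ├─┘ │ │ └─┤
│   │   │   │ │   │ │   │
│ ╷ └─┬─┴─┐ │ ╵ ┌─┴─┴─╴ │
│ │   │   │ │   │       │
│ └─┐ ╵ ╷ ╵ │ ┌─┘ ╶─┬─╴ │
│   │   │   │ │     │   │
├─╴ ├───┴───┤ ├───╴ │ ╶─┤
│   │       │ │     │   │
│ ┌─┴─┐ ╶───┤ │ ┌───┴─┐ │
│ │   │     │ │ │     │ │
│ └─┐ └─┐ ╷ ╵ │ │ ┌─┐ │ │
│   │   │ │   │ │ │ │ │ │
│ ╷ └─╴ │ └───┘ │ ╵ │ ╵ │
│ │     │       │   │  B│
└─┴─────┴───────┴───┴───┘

Checking each cell for number of passages:

Junctions found (3+ passages):
  (0, 6): 3 passages
  (1, 4): 3 passages
  (3, 0): 3 passages
  (3, 7): 3 passages
  (3, 9): 3 passages
  (6, 6): 3 passages
  (6, 11): 3 passages
  (7, 8): 3 passages
  (8, 3): 3 passages
  (9, 4): 3 passages
  (10, 0): 3 passages
Total junctions: 11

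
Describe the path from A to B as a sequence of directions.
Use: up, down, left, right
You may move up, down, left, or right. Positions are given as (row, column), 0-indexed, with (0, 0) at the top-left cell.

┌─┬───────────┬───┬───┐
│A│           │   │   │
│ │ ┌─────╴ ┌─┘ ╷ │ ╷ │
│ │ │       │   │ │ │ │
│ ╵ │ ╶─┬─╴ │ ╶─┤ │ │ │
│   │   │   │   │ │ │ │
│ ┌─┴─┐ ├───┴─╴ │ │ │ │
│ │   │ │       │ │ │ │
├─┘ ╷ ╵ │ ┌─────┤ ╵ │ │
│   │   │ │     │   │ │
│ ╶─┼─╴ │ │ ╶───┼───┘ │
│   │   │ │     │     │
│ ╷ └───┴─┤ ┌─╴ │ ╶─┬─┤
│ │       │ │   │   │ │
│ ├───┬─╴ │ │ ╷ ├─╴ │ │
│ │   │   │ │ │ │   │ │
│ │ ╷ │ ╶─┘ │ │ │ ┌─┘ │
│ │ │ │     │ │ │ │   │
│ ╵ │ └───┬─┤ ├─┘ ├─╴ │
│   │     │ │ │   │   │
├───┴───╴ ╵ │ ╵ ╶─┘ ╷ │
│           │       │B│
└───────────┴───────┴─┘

Finding the path and converting it to directions:
Path through cells: (0,0) → (1,0) → (2,0) → (2,1) → (1,1) → (0,1) → (0,2) → (0,3) → (0,4) → (0,5) → (1,5) → (1,4) → (1,3) → (1,2) → (2,2) → (2,3) → (3,3) → (4,3) → (4,2) → (3,2) → (3,1) → (4,1) → (4,0) → (5,0) → (5,1) → (6,1) → (6,2) → (6,3) → (6,4) → (7,4) → (7,3) → (8,3) → (8,4) → (8,5) → (7,5) → (6,5) → (5,5) → (5,6) → (5,7) → (6,7) → (6,6) → (7,6) → (8,6) → (9,6) → (10,6) → (10,7) → (10,8) → (10,9) → (9,9) → (9,10) → (10,10)
Directions: down, down, right, up, up, right, right, right, right, down, left, left, left, down, right, down, down, left, up, left, down, left, down, right, down, right, right, right, down, left, down, right, right, up, up, up, right, right, down, left, down, down, down, down, right, right, right, up, right, down

Solution:

┌─┬───────────┬───┬───┐
│A│↱ → → → ↓  │   │   │
│ │ ┌─────╴ ┌─┘ ╷ │ ╷ │
│↓│↑│↓ ← ← ↲│   │ │ │ │
│ ╵ │ ╶─┬─╴ │ ╶─┤ │ │ │
│↳ ↑│↳ ↓│   │   │ │ │ │
│ ┌─┴─┐ ├───┴─╴ │ │ │ │
│ │↓ ↰│↓│       │ │ │ │
├─┘ ╷ ╵ │ ┌─────┤ ╵ │ │
│↓ ↲│↑ ↲│ │     │   │ │
│ ╶─┼─╴ │ │ ╶───┼───┘ │
│↳ ↓│   │ │↱ → ↓│     │
│ ╷ └───┴─┤ ┌─╴ │ ╶─┬─┤
│ │↳ → → ↓│↑│↓ ↲│   │ │
│ ├───┬─╴ │ │ ╷ ├─╴ │ │
│ │   │↓ ↲│↑│↓│ │   │ │
│ │ ╷ │ ╶─┘ │ │ │ ┌─┘ │
│ │ │ │↳ → ↑│↓│ │ │   │
│ ╵ │ └───┬─┤ ├─┘ ├─╴ │
│   │     │ │↓│   │↱ ↓│
├───┴───╴ ╵ │ ╵ ╶─┘ ╷ │
│           │↳ → → ↑│B│
└───────────┴───────┴─┘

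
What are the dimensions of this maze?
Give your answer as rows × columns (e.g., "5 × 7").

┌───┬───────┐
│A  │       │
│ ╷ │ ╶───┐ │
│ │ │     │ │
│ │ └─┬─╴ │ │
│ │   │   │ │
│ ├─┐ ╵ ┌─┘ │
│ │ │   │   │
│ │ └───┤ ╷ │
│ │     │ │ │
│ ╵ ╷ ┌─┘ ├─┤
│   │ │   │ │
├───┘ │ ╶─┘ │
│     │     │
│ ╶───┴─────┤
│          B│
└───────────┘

Counting the maze dimensions:
Rows (vertical): 8
Columns (horizontal): 6
Dimensions: 8 × 6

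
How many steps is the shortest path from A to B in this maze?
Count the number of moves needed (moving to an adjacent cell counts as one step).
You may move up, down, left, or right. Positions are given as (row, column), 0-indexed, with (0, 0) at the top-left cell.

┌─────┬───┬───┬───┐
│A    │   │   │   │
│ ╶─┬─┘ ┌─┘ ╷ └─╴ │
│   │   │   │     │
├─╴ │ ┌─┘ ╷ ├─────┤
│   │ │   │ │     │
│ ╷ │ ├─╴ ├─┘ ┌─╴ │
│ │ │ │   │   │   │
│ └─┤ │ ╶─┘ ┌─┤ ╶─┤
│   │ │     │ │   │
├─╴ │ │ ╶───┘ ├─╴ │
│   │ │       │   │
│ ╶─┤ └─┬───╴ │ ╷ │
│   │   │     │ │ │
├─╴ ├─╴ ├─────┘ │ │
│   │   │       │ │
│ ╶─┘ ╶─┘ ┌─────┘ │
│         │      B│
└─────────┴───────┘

Using BFS to find shortest path:
Start: (0, 0), End: (8, 8)
Path found:
(0,0) → (1,0) → (1,1) → (2,1) → (2,0) → (3,0) → (4,0) → (4,1) → (5,1) → (5,0) → (6,0) → (6,1) → (7,1) → (7,0) → (8,0) → (8,1) → (8,2) → (8,3) → (8,4) → (7,4) → (7,5) → (7,6) → (7,7) → (6,7) → (5,7) → (5,8) → (6,8) → (7,8) → (8,8)
Number of steps: 28

Solution:

┌─────┬───┬───┬───┐
│A    │   │   │   │
│ ╶─┬─┘ ┌─┘ ╷ └─╴ │
│↳ ↓│   │   │     │
├─╴ │ ┌─┘ ╷ ├─────┤
│↓ ↲│ │   │ │     │
│ ╷ │ ├─╴ ├─┘ ┌─╴ │
│↓│ │ │   │   │   │
│ └─┤ │ ╶─┘ ┌─┤ ╶─┤
│↳ ↓│ │     │ │   │
├─╴ │ │ ╶───┘ ├─╴ │
│↓ ↲│ │       │↱ ↓│
│ ╶─┤ └─┬───╴ │ ╷ │
│↳ ↓│   │     │↑│↓│
├─╴ ├─╴ ├─────┘ │ │
│↓ ↲│   │↱ → → ↑│↓│
│ ╶─┘ ╶─┘ ┌─────┘ │
│↳ → → → ↑│      B│
└─────────┴───────┘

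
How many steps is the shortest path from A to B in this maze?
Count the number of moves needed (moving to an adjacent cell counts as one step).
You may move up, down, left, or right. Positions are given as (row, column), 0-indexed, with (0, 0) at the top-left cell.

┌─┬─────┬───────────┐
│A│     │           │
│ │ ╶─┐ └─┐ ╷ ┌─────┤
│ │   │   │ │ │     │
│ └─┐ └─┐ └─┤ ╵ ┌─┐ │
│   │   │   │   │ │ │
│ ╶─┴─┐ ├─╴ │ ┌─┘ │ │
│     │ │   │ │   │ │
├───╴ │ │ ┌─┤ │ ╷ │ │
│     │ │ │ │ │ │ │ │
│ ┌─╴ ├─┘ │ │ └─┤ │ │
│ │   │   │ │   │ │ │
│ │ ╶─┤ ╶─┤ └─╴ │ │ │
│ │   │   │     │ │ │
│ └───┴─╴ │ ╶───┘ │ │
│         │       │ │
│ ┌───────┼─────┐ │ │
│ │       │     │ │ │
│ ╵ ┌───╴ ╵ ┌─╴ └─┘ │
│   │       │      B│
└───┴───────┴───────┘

Using BFS to find shortest path:
Start: (0, 0), End: (9, 9)
Path found:
(0,0) → (1,0) → (2,0) → (3,0) → (3,1) → (3,2) → (4,2) → (4,1) → (4,0) → (5,0) → (6,0) → (7,0) → (8,0) → (9,0) → (9,1) → (8,1) → (8,2) → (8,3) → (8,4) → (9,4) → (9,5) → (8,5) → (8,6) → (8,7) → (9,7) → (9,8) → (9,9)
Number of steps: 26

Solution:

┌─┬─────┬───────────┐
│A│     │           │
│ │ ╶─┐ └─┐ ╷ ┌─────┤
│↓│   │   │ │ │     │
│ └─┐ └─┐ └─┤ ╵ ┌─┐ │
│↓  │   │   │   │ │ │
│ ╶─┴─┐ ├─╴ │ ┌─┘ │ │
│↳ → ↓│ │   │ │   │ │
├───╴ │ │ ┌─┤ │ ╷ │ │
│↓ ← ↲│ │ │ │ │ │ │ │
│ ┌─╴ ├─┘ │ │ └─┤ │ │
│↓│   │   │ │   │ │ │
│ │ ╶─┤ ╶─┤ └─╴ │ │ │
│↓│   │   │     │ │ │
│ └───┴─╴ │ ╶───┘ │ │
│↓        │       │ │
│ ┌───────┼─────┐ │ │
│↓│↱ → → ↓│↱ → ↓│ │ │
│ ╵ ┌───╴ ╵ ┌─╴ └─┘ │
│↳ ↑│    ↳ ↑│  ↳ → B│
└───┴───────┴───────┘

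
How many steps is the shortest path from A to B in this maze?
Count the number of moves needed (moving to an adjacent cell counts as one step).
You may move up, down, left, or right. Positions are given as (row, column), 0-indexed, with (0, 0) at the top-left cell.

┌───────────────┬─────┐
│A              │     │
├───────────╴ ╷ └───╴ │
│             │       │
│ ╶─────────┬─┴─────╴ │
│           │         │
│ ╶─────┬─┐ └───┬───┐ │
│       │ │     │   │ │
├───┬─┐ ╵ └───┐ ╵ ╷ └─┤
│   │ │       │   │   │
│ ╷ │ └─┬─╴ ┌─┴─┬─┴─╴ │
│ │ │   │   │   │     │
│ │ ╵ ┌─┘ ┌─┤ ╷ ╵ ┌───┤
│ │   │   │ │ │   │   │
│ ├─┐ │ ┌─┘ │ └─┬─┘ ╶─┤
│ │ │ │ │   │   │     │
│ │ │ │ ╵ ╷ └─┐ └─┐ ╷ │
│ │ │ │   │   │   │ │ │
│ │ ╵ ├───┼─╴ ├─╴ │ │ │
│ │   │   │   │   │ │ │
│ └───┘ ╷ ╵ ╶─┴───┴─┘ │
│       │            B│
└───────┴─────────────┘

Using BFS to find shortest path:
Start: (0, 0), End: (10, 10)
Path found:
(0,0) → (0,1) → (0,2) → (0,3) → (0,4) → (0,5) → (0,6) → (1,6) → (1,5) → (1,4) → (1,3) → (1,2) → (1,1) → (1,0) → (2,0) → (3,0) → (3,1) → (3,2) → (3,3) → (4,3) → (4,4) → (4,5) → (5,5) → (5,4) → (6,4) → (6,3) → (7,3) → (8,3) → (8,4) → (7,4) → (7,5) → (8,5) → (8,6) → (9,6) → (9,5) → (10,5) → (10,6) → (10,7) → (10,8) → (10,9) → (10,10)
Number of steps: 40

Solution:

┌───────────────┬─────┐
│A → → → → → ↓  │     │
├───────────╴ ╷ └───╴ │
│↓ ← ← ← ← ← ↲│       │
│ ╶─────────┬─┴─────╴ │
│↓          │         │
│ ╶─────┬─┐ └───┬───┐ │
│↳ → → ↓│ │     │   │ │
├───┬─┐ ╵ └───┐ ╵ ╷ └─┤
│   │ │↳ → ↓  │   │   │
│ ╷ │ └─┬─╴ ┌─┴─┬─┴─╴ │
│ │ │   │↓ ↲│   │     │
│ │ ╵ ┌─┘ ┌─┤ ╷ ╵ ┌───┤
│ │   │↓ ↲│ │ │   │   │
│ ├─┐ │ ┌─┘ │ └─┬─┘ ╶─┤
│ │ │ │↓│↱ ↓│   │     │
│ │ │ │ ╵ ╷ └─┐ └─┐ ╷ │
│ │ │ │↳ ↑│↳ ↓│   │ │ │
│ │ ╵ ├───┼─╴ ├─╴ │ │ │
│ │   │   │↓ ↲│   │ │ │
│ └───┘ ╷ ╵ ╶─┴───┴─┘ │
│       │  ↳ → → → → B│
└───────┴─────────────┘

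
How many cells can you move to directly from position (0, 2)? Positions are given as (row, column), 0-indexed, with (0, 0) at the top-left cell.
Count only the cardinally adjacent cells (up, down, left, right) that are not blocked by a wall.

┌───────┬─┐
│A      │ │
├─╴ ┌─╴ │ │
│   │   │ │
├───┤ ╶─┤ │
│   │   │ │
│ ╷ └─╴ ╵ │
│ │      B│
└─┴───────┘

Checking passable neighbors of (0, 2):
Neighbors: (0, 1), (0, 3)
Count: 2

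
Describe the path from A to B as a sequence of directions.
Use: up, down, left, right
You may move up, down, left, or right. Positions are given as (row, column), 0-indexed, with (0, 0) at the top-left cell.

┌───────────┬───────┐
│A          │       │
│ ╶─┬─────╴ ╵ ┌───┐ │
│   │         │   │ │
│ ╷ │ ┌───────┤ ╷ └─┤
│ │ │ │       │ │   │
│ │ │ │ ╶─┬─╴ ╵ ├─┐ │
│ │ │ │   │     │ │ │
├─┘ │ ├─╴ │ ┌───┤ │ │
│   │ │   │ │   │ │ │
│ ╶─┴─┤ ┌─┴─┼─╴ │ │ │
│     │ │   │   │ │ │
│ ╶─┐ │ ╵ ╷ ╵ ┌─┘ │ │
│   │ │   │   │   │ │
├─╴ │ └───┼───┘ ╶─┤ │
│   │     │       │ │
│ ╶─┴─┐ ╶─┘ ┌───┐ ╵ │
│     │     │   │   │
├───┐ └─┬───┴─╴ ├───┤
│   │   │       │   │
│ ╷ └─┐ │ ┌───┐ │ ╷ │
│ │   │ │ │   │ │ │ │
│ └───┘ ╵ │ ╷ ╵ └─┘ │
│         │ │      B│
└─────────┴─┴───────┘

Finding the path and converting it to directions:
Path through cells: (0,0) → (1,0) → (1,1) → (2,1) → (3,1) → (4,1) → (4,0) → (5,0) → (6,0) → (6,1) → (7,1) → (7,0) → (8,0) → (8,1) → (8,2) → (9,2) → (9,3) → (10,3) → (11,3) → (11,4) → (10,4) → (9,4) → (9,5) → (9,6) → (9,7) → (10,7) → (11,7) → (11,8) → (11,9)
Directions: down, right, down, down, down, left, down, down, right, down, left, down, right, right, down, right, down, down, right, up, up, right, right, right, down, down, right, right

Solution:

┌───────────┬───────┐
│A          │       │
│ ╶─┬─────╴ ╵ ┌───┐ │
│↳ ↓│         │   │ │
│ ╷ │ ┌───────┤ ╷ └─┤
│ │↓│ │       │ │   │
│ │ │ │ ╶─┬─╴ ╵ ├─┐ │
│ │↓│ │   │     │ │ │
├─┘ │ ├─╴ │ ┌───┤ │ │
│↓ ↲│ │   │ │   │ │ │
│ ╶─┴─┤ ┌─┴─┼─╴ │ │ │
│↓    │ │   │   │ │ │
│ ╶─┐ │ ╵ ╷ ╵ ┌─┘ │ │
│↳ ↓│ │   │   │   │ │
├─╴ │ └───┼───┘ ╶─┤ │
│↓ ↲│     │       │ │
│ ╶─┴─┐ ╶─┘ ┌───┐ ╵ │
│↳ → ↓│     │   │   │
├───┐ └─┬───┴─╴ ├───┤
│   │↳ ↓│↱ → → ↓│   │
│ ╷ └─┐ │ ┌───┐ │ ╷ │
│ │   │↓│↑│   │↓│ │ │
│ └───┘ ╵ │ ╷ ╵ └─┘ │
│      ↳ ↑│ │  ↳ → B│
└─────────┴─┴───────┘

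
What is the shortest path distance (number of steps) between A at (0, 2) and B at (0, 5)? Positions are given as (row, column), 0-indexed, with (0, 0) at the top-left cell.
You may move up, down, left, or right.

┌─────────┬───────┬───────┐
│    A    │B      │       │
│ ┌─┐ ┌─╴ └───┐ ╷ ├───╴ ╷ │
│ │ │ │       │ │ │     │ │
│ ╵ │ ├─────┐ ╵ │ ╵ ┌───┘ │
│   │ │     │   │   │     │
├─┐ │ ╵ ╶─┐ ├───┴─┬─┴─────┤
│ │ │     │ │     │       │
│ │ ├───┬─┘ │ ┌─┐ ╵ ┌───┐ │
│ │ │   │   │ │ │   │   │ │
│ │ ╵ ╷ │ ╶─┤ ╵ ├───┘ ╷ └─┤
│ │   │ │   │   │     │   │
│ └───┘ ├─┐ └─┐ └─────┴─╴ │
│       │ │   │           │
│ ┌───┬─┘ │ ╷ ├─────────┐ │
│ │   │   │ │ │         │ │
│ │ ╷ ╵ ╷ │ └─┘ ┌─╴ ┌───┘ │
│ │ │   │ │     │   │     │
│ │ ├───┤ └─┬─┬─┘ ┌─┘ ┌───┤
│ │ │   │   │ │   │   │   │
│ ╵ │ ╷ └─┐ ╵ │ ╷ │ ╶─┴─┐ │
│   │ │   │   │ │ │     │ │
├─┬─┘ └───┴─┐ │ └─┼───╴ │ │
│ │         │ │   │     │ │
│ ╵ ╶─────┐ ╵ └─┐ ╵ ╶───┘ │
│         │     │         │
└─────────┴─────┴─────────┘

Finding path from (0, 2) to (0, 5):
Path: (0,2) → (0,3) → (0,4) → (1,4) → (1,5) → (1,6) → (2,6) → (2,7) → (1,7) → (0,7) → (0,6) → (0,5)
Distance: 11 steps

Solution:

┌─────────┬───────┬───────┐
│    A → ↓│B ← ↰  │       │
│ ┌─┐ ┌─╴ └───┐ ╷ ├───╴ ╷ │
│ │ │ │  ↳ → ↓│↑│ │     │ │
│ ╵ │ ├─────┐ ╵ │ ╵ ┌───┘ │
│   │ │     │↳ ↑│   │     │
├─┐ │ ╵ ╶─┐ ├───┴─┬─┴─────┤
│ │ │     │ │     │       │
│ │ ├───┬─┘ │ ┌─┐ ╵ ┌───┐ │
│ │ │   │   │ │ │   │   │ │
│ │ ╵ ╷ │ ╶─┤ ╵ ├───┘ ╷ └─┤
│ │   │ │   │   │     │   │
│ └───┘ ├─┐ └─┐ └─────┴─╴ │
│       │ │   │           │
│ ┌───┬─┘ │ ╷ ├─────────┐ │
│ │   │   │ │ │         │ │
│ │ ╷ ╵ ╷ │ └─┘ ┌─╴ ┌───┘ │
│ │ │   │ │     │   │     │
│ │ ├───┤ └─┬─┬─┘ ┌─┘ ┌───┤
│ │ │   │   │ │   │   │   │
│ ╵ │ ╷ └─┐ ╵ │ ╷ │ ╶─┴─┐ │
│   │ │   │   │ │ │     │ │
├─┬─┘ └───┴─┐ │ └─┼───╴ │ │
│ │         │ │   │     │ │
│ ╵ ╶─────┐ ╵ └─┐ ╵ ╶───┘ │
│         │     │         │
└─────────┴─────┴─────────┘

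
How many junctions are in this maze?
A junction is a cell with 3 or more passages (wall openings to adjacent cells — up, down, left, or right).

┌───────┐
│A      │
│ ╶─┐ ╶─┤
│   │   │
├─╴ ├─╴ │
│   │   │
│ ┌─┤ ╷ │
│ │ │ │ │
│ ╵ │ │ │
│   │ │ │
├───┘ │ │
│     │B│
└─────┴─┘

Checking each cell for number of passages:

Junctions found (3+ passages):
  (0, 2): 3 passages
  (2, 3): 3 passages
Total junctions: 2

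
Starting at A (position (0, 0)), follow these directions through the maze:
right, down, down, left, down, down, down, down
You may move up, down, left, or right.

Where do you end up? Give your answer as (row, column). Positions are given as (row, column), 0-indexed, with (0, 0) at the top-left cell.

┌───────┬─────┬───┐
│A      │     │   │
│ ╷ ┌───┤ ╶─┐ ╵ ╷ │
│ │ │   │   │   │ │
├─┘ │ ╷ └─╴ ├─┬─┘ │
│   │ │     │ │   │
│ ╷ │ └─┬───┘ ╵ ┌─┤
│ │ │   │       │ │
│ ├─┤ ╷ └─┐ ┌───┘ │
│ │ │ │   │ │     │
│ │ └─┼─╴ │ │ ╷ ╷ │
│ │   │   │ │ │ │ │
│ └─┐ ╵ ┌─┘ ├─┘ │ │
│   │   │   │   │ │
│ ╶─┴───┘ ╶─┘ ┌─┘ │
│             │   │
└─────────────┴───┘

Following directions step by step:
Start: (0, 0)
  right: (0, 0) → (0, 1)
  down: (0, 1) → (1, 1)
  down: (1, 1) → (2, 1)
  left: (2, 1) → (2, 0)
  down: (2, 0) → (3, 0)
  down: (3, 0) → (4, 0)
  down: (4, 0) → (5, 0)
  down: (5, 0) → (6, 0)
Final position: (6, 0)

Path taken:

┌───────┬─────┬───┐
│A ↓    │     │   │
│ ╷ ┌───┤ ╶─┐ ╵ ╷ │
│ │↓│   │   │   │ │
├─┘ │ ╷ └─╴ ├─┬─┘ │
│↓ ↲│ │     │ │   │
│ ╷ │ └─┬───┘ ╵ ┌─┤
│↓│ │   │       │ │
│ ├─┤ ╷ └─┐ ┌───┘ │
│↓│ │ │   │ │     │
│ │ └─┼─╴ │ │ ╷ ╷ │
│↓│   │   │ │ │ │ │
│ └─┐ ╵ ┌─┘ ├─┘ │ │
│B  │   │   │   │ │
│ ╶─┴───┘ ╶─┘ ┌─┘ │
│             │   │
└─────────────┴───┘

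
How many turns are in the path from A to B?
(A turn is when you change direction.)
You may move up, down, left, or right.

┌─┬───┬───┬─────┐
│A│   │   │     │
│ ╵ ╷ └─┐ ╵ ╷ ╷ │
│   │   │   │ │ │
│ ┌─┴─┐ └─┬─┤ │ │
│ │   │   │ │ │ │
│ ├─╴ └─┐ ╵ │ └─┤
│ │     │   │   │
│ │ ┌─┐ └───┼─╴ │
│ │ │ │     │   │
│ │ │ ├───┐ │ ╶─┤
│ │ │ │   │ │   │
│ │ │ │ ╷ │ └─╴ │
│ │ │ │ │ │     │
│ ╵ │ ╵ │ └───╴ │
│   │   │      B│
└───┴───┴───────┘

Directions: down, down, down, down, down, down, down, right, up, up, up, up, right, right, down, right, right, down, down, right, right, down
Number of turns: 8

Solution:

┌─┬───┬───┬─────┐
│A│   │   │     │
│ ╵ ╷ └─┐ ╵ ╷ ╷ │
│↓  │   │   │ │ │
│ ┌─┴─┐ └─┬─┤ │ │
│↓│   │   │ │ │ │
│ ├─╴ └─┐ ╵ │ └─┤
│↓│↱ → ↓│   │   │
│ │ ┌─┐ └───┼─╴ │
│↓│↑│ │↳ → ↓│   │
│ │ │ ├───┐ │ ╶─┤
│↓│↑│ │   │↓│   │
│ │ │ │ ╷ │ └─╴ │
│↓│↑│ │ │ │↳ → ↓│
│ ╵ │ ╵ │ └───╴ │
│↳ ↑│   │      B│
└───┴───┴───────┘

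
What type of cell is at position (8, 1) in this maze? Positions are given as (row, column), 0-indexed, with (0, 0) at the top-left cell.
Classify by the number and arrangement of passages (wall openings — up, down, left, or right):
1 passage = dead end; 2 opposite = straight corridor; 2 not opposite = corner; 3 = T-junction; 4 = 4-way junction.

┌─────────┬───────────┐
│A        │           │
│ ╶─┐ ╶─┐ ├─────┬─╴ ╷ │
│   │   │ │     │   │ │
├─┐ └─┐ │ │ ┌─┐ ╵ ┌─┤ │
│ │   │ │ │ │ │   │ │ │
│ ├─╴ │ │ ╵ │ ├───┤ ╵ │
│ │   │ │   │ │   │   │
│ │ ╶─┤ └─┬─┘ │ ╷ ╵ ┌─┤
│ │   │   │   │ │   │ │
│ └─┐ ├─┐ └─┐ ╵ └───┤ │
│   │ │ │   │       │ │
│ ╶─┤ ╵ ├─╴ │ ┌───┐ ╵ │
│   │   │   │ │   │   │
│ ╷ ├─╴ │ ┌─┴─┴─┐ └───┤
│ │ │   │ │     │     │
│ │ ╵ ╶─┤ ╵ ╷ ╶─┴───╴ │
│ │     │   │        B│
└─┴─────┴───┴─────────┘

Checking cell at (8, 1):
Number of passages: 2
Cell type: corner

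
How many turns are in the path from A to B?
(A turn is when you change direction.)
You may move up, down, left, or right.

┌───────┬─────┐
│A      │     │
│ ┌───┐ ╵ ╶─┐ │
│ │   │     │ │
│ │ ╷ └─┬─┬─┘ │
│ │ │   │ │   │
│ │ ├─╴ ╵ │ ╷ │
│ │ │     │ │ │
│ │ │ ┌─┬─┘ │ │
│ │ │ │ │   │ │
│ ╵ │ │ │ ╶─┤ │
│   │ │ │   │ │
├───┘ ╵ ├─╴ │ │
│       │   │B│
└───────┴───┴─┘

Directions: right, right, right, down, right, up, right, right, down, down, down, down, down, down
Number of turns: 5

Solution:

┌───────┬─────┐
│A → → ↓│↱ → ↓│
│ ┌───┐ ╵ ╶─┐ │
│ │   │↳ ↑  │↓│
│ │ ╷ └─┬─┬─┘ │
│ │ │   │ │  ↓│
│ │ ├─╴ ╵ │ ╷ │
│ │ │     │ │↓│
│ │ │ ┌─┬─┘ │ │
│ │ │ │ │   │↓│
│ ╵ │ │ │ ╶─┤ │
│   │ │ │   │↓│
├───┘ ╵ ├─╴ │ │
│       │   │B│
└───────┴───┴─┘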